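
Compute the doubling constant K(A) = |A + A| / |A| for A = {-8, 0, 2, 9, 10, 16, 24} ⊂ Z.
K = |A + A| / |A| = 24/7

Enumerate A + A = {a + b : a, b ∈ A}. With |A| = 7, there are |A|^2 = 49 ordered sum pairs; collecting distinct values, A + A = {-16, -8, -6, 0, 1, 2, 4, 8, 9, 10, 11, 12, 16, 18, 19, 20, 24, 25, 26, 32, 33, 34, 40, 48}, so |A + A| = 24. Thus K = 24/7. For comparison, the minimum possible |A + A| over all 7-element sets is 2·7 − 1 = 13 (so min K = 13/7), attained only by arithmetic progressions.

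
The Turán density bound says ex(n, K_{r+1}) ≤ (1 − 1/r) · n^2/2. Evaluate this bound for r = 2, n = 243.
Turán density bound = (1/2) · 243^2/2 = 59049/4 ≈ 14762.25

Turán's theorem: ex(n, K_{r+1}) is achieved by the complete r-partite Turán graph T(n, r) with parts as balanced as possible, and is at most (1 − 1/r) · n^2/2. For r = 2, n = 243: the density bound is (1/2) · 59049/2 = 59049/4 ≈ 14762.25. The integer-valued extremum is e(T(243, 2)) = 14762, which is strictly less than the density bound 59049/4 since 2 ∤ 243 (the parts of T(243, 2) cannot all be equal).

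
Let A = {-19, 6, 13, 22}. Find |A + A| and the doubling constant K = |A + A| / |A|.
K = |A + A| / |A| = 10/4 = 5/2

Enumerate A + A = {a + b : a, b ∈ A}. With |A| = 4, there are |A|^2 = 16 ordered sum pairs; collecting distinct values, A + A = {-38, -13, -6, 3, 12, 19, 26, 28, 35, 44}, so |A + A| = 10. Thus K = 10/4 = 5/2. For comparison, the minimum possible |A + A| over all 4-element sets is 2·4 − 1 = 7 (so min K = 7/4), attained only by arithmetic progressions.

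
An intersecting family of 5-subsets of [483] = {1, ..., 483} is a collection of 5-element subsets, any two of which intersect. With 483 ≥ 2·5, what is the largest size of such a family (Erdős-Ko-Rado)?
max |F| = C(482, 4) = 2221046360

The Erdős-Ko-Rado theorem states: for n ≥ 2k, an intersecting family of k-subsets of an n-element set has size at most C(n − 1, k − 1), with equality for 'star' families {A ⊆ [n] : |A| = k, i ∈ A} (fix an element i). For n = 483, k = 5: C(482, 4) = 2221046360.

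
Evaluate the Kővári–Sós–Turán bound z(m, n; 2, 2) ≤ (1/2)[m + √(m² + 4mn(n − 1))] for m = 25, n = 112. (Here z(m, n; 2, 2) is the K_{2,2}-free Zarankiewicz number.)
z(25, 112; 2, 2) ≤ (1/2)[25 + √(25² + 4·25·112·111)] = (1/2)[25 + √1243825] = 570.1345

Kővári–Sós–Turán: let r_1, ..., r_25 be the row sums and z = Σ r_i the total number of 1s. Each pair of columns can share at most one row with both entries 1 (else a 2×2 all-ones block appears), so Σ_i C(r_i, 2) ≤ C(112, 2) = 6216. By convexity Σ_i C(r_i, 2) ≥ 25·C(z/25, 2) = z(z − 25)/(2·25), giving z² − 25z − 25·112·111 ≤ 0 and hence z ≤ (1/2)[25 + √(625 + 4·310800)] = (1/2)[25 + √1243825] ≈ (1/2)(25 + 1115.269) = 570.1345.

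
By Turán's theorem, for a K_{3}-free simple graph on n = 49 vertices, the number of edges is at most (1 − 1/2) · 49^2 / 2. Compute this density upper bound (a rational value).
Turán density bound = (1/2) · 49^2/2 = 2401/4 ≈ 600.25

Turán's theorem: ex(n, K_{r+1}) is achieved by the complete r-partite Turán graph T(n, r) with parts as balanced as possible, and is at most (1 − 1/r) · n^2/2. For r = 2, n = 49: the density bound is (1/2) · 2401/2 = 2401/4 ≈ 600.25. The integer-valued extremum is e(T(49, 2)) = 600, which is strictly less than the density bound 2401/4 since 2 ∤ 49 (the parts of T(49, 2) cannot all be equal).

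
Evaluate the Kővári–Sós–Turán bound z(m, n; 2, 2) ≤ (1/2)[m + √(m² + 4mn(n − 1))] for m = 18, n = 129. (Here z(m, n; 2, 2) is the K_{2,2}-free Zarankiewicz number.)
z(18, 129; 2, 2) ≤ (1/2)[18 + √(18² + 4·18·129·128)] = (1/2)[18 + √1189188] = 554.2495

Kővári–Sós–Turán: let r_1, ..., r_18 be the row sums and z = Σ r_i the total number of 1s. Each pair of columns can share at most one row with both entries 1 (else a 2×2 all-ones block appears), so Σ_i C(r_i, 2) ≤ C(129, 2) = 8256. By convexity Σ_i C(r_i, 2) ≥ 18·C(z/18, 2) = z(z − 18)/(2·18), giving z² − 18z − 18·129·128 ≤ 0 and hence z ≤ (1/2)[18 + √(324 + 4·297216)] = (1/2)[18 + √1189188] ≈ (1/2)(18 + 1090.499) = 554.2495.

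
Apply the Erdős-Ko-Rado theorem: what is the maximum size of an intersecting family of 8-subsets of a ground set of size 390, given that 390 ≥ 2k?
max |F| = C(389, 7) = 253302681901632

The Erdős-Ko-Rado theorem states: for n ≥ 2k, an intersecting family of k-subsets of an n-element set has size at most C(n − 1, k − 1), with equality for 'star' families {A ⊆ [n] : |A| = k, i ∈ A} (fix an element i). For n = 390, k = 8: C(389, 7) = 253302681901632.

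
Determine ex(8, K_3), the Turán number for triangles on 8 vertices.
ex(8, K_3) = ⌊8^2/4⌋ = 16

Mantel (1907): a triangle-free graph on n vertices has at most ⌊n^2/4⌋ edges, with equality for the complete bipartite graph K_{⌊n/2⌋, ⌈n/2⌉}. For n = 8: ⌊8^2/4⌋ = ⌊64/4⌋ = 16. The extremal graph is K_{4, 4}, which has 4·4 = 16 edges.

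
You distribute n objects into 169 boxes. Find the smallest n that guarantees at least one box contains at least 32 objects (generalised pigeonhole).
n = (32 − 1)·169 + 1 = 5240

By the generalised pigeonhole principle, to guarantee some box contains ≥ r objects we need more than (r − 1) · k objects total. Threshold: n = (r − 1) · k + 1. With r = 32 and k = 169: n = 31 · 169 + 1 = 5239 + 1 = 5240. For n = 5239 = 31 · 169, we can put exactly 31 objects in every box, avoiding 32 in any single one — so 5240 is tight.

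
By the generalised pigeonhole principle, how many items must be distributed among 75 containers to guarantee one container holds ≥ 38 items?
n = (38 − 1)·75 + 1 = 2776

By the generalised pigeonhole principle, to guarantee some box contains ≥ r objects we need more than (r − 1) · k objects total. Threshold: n = (r − 1) · k + 1. With r = 38 and k = 75: n = 37 · 75 + 1 = 2775 + 1 = 2776. For n = 2775 = 37 · 75, we can put exactly 37 objects in every box, avoiding 38 in any single one — so 2776 is tight.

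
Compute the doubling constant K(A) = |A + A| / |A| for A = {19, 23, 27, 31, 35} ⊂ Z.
K = |A + A| / |A| = 9/5

Enumerate A + A = {a + b : a, b ∈ A}. With |A| = 5, there are |A|^2 = 25 ordered sum pairs; collecting distinct values, A + A = {38, 42, 46, 50, 54, 58, 62, 66, 70}, so |A + A| = 9. Thus K = 9/5. Here |A + A| = 2|A| − 1 = 9, the minimum possible — so K = 9/5 is minimal, which holds iff A is an arithmetic progression.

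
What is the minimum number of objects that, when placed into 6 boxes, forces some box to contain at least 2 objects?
n = (2 − 1)·6 + 1 = 7

By the generalised pigeonhole principle, to guarantee some box contains ≥ r objects we need more than (r − 1) · k objects total. Threshold: n = (r − 1) · k + 1. With r = 2 and k = 6: n = 1 · 6 + 1 = 6 + 1 = 7. For n = 6 = 1 · 6, we can put exactly 1 objects in every box, avoiding 2 in any single one — so 7 is tight.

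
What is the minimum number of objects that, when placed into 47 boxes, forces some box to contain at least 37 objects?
n = (37 − 1)·47 + 1 = 1693

By the generalised pigeonhole principle, to guarantee some box contains ≥ r objects we need more than (r − 1) · k objects total. Threshold: n = (r − 1) · k + 1. With r = 37 and k = 47: n = 36 · 47 + 1 = 1692 + 1 = 1693. For n = 1692 = 36 · 47, we can put exactly 36 objects in every box, avoiding 37 in any single one — so 1693 is tight.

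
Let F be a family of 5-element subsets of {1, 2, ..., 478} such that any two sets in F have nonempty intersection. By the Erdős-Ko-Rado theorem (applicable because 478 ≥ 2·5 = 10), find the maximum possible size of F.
max |F| = C(477, 4) = 2130031575

Erdős-Ko-Rado (1961): when n ≥ 2k, max |F| = C(n−1, k−1). The bound is attained by the star {A : i ∈ A} for any fixed i ∈ [n]. Here C(478−1, 5−1) = C(477, 4) = 2130031575.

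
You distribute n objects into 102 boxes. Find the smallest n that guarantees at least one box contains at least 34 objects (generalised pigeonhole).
n = (34 − 1)·102 + 1 = 3367

By the generalised pigeonhole principle, to guarantee some box contains ≥ r objects we need more than (r − 1) · k objects total. Threshold: n = (r − 1) · k + 1. With r = 34 and k = 102: n = 33 · 102 + 1 = 3366 + 1 = 3367. For n = 3366 = 33 · 102, we can put exactly 33 objects in every box, avoiding 34 in any single one — so 3367 is tight.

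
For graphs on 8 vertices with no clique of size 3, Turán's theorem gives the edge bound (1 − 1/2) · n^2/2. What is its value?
Turán density bound = (1/2) · 8^2/2 = 16

Turán's theorem: ex(n, K_{r+1}) is achieved by the complete r-partite Turán graph T(n, r) with parts as balanced as possible, and is at most (1 − 1/r) · n^2/2. For r = 2, n = 8: the density bound is (1/2) · 64/2 = 16. Since 2 ∣ 8, the Turán graph T(8, 2) has parts of equal size 4, and its edge count e(T(8, 2)) = 16 attains the density bound exactly.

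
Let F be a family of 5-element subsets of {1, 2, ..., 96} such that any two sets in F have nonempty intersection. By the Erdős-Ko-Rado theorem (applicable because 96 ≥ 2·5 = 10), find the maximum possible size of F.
max |F| = C(95, 4) = 3183545

The Erdős-Ko-Rado theorem states: for n ≥ 2k, an intersecting family of k-subsets of an n-element set has size at most C(n − 1, k − 1), with equality for 'star' families {A ⊆ [n] : |A| = k, i ∈ A} (fix an element i). For n = 96, k = 5: C(95, 4) = 3183545.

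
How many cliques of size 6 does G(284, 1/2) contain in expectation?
E[# K_6] = C(284, 6) · (1/2)^C(6, 2) = 691018925604 / 2^15 = 172754731401/8192 ≈ 21088224.047974

For each 6-subset S of vertices (there are C(284, 6) = 691018925604 such S), let X_S = 1 if S induces a K_6 (all C(6, 2) = 15 edges present). Then P(X_S = 1) = (1/2)^15 = 1/32768. By linearity of expectation, E[# K_6] = C(284, 6) · (1/2)^15 = 691018925604 / 32768 = 172754731401/8192 ≈ 21088224.047974.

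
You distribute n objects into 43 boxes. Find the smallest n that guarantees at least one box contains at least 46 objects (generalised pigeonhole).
n = (46 − 1)·43 + 1 = 1936

By the generalised pigeonhole principle, to guarantee some box contains ≥ r objects we need more than (r − 1) · k objects total. Threshold: n = (r − 1) · k + 1. With r = 46 and k = 43: n = 45 · 43 + 1 = 1935 + 1 = 1936. For n = 1935 = 45 · 43, we can put exactly 45 objects in every box, avoiding 46 in any single one — so 1936 is tight.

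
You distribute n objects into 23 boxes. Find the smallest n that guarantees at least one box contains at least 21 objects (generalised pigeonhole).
n = (21 − 1)·23 + 1 = 461

By the generalised pigeonhole principle, to guarantee some box contains ≥ r objects we need more than (r − 1) · k objects total. Threshold: n = (r − 1) · k + 1. With r = 21 and k = 23: n = 20 · 23 + 1 = 460 + 1 = 461. For n = 460 = 20 · 23, we can put exactly 20 objects in every box, avoiding 21 in any single one — so 461 is tight.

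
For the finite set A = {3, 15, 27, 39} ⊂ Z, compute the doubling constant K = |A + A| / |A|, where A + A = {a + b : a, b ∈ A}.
K = |A + A| / |A| = 7/4

Enumerate A + A = {a + b : a, b ∈ A}. With |A| = 4, there are |A|^2 = 16 ordered sum pairs; collecting distinct values, A + A = {6, 18, 30, 42, 54, 66, 78}, so |A + A| = 7. Thus K = 7/4. Here |A + A| = 2|A| − 1 = 7, the minimum possible — so K = 7/4 is minimal, which holds iff A is an arithmetic progression.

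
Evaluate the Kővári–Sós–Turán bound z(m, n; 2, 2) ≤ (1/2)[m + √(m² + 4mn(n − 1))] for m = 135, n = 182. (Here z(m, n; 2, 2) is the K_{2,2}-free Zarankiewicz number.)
z(135, 182; 2, 2) ≤ (1/2)[135 + √(135² + 4·135·182·181)] = (1/2)[135 + √17806905] = 2177.4114

Kővári–Sós–Turán: let r_1, ..., r_135 be the row sums and z = Σ r_i the total number of 1s. Each pair of columns can share at most one row with both entries 1 (else a 2×2 all-ones block appears), so Σ_i C(r_i, 2) ≤ C(182, 2) = 16471. By convexity Σ_i C(r_i, 2) ≥ 135·C(z/135, 2) = z(z − 135)/(2·135), giving z² − 135z − 135·182·181 ≤ 0 and hence z ≤ (1/2)[135 + √(18225 + 4·4447170)] = (1/2)[135 + √17806905] ≈ (1/2)(135 + 4219.8229) = 2177.4114.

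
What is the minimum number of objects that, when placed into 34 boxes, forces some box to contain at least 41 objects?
n = (41 − 1)·34 + 1 = 1361

By the generalised pigeonhole principle, to guarantee some box contains ≥ r objects we need more than (r − 1) · k objects total. Threshold: n = (r − 1) · k + 1. With r = 41 and k = 34: n = 40 · 34 + 1 = 1360 + 1 = 1361. For n = 1360 = 40 · 34, we can put exactly 40 objects in every box, avoiding 41 in any single one — so 1361 is tight.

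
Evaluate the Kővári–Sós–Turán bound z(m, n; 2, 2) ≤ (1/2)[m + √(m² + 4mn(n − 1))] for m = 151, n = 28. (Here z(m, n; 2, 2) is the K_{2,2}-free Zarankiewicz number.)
z(151, 28; 2, 2) ≤ (1/2)[151 + √(151² + 4·151·28·27)] = (1/2)[151 + √479425] = 421.7026

Kővári–Sós–Turán: let r_1, ..., r_151 be the row sums and z = Σ r_i the total number of 1s. Each pair of columns can share at most one row with both entries 1 (else a 2×2 all-ones block appears), so Σ_i C(r_i, 2) ≤ C(28, 2) = 378. By convexity Σ_i C(r_i, 2) ≥ 151·C(z/151, 2) = z(z − 151)/(2·151), giving z² − 151z − 151·28·27 ≤ 0 and hence z ≤ (1/2)[151 + √(22801 + 4·114156)] = (1/2)[151 + √479425] ≈ (1/2)(151 + 692.4052) = 421.7026.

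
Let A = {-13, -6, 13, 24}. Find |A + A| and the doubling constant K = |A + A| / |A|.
K = |A + A| / |A| = 10/4 = 5/2

Enumerate A + A = {a + b : a, b ∈ A}. With |A| = 4, there are |A|^2 = 16 ordered sum pairs; collecting distinct values, A + A = {-26, -19, -12, 0, 7, 11, 18, 26, 37, 48}, so |A + A| = 10. Thus K = 10/4 = 5/2. For comparison, the minimum possible |A + A| over all 4-element sets is 2·4 − 1 = 7 (so min K = 7/4), attained only by arithmetic progressions.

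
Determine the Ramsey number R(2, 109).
R(2, 109) = 109

R(2, k) = k for all k ≥ 2: in a 2-colouring of K_k, either some edge is red (a red K_2) or all edges are blue (a blue K_k). And K_{108} coloured all-blue has no blue K_109, so R(2, 109) > 108. Hence R(2, 109) = 109.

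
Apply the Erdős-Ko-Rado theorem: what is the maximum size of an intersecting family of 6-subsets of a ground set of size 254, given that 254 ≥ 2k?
max |F| = C(253, 5) = 8301429675

Erdős-Ko-Rado (1961): when n ≥ 2k, max |F| = C(n−1, k−1). The bound is attained by the star {A : i ∈ A} for any fixed i ∈ [n]. Here C(254−1, 6−1) = C(253, 5) = 8301429675.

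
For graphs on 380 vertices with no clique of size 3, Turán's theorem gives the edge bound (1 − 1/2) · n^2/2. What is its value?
Turán density bound = (1/2) · 380^2/2 = 36100

Turán's theorem: ex(n, K_{r+1}) is achieved by the complete r-partite Turán graph T(n, r) with parts as balanced as possible, and is at most (1 − 1/r) · n^2/2. For r = 2, n = 380: the density bound is (1/2) · 144400/2 = 36100. Since 2 ∣ 380, the Turán graph T(380, 2) has parts of equal size 190, and its edge count e(T(380, 2)) = 36100 attains the density bound exactly.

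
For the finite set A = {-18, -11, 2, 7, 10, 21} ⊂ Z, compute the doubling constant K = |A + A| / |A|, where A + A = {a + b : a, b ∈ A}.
K = |A + A| / |A| = 21/6 = 7/2

Enumerate A + A = {a + b : a, b ∈ A}. With |A| = 6, there are |A|^2 = 36 ordered sum pairs; collecting distinct values, A + A = {-36, -29, -22, -16, -11, -9, -8, -4, -1, 3, 4, 9, 10, 12, 14, 17, 20, 23, 28, 31, 42}, so |A + A| = 21. Thus K = 21/6 = 7/2. For comparison, the minimum possible |A + A| over all 6-element sets is 2·6 − 1 = 11 (so min K = 11/6), attained only by arithmetic progressions.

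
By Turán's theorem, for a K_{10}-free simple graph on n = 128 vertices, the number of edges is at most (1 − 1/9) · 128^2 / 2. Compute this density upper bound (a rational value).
Turán density bound = (8/9) · 128^2/2 = 65536/9 ≈ 7281.7778

Turán's theorem: ex(n, K_{r+1}) is achieved by the complete r-partite Turán graph T(n, r) with parts as balanced as possible, and is at most (1 − 1/r) · n^2/2. For r = 9, n = 128: the density bound is (8/9) · 16384/2 = 65536/9 ≈ 7281.7778. The integer-valued extremum is e(T(128, 9)) = 7281, which is strictly less than the density bound 65536/9 since 9 ∤ 128 (the parts of T(128, 9) cannot all be equal).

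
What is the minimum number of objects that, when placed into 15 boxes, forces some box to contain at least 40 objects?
n = (40 − 1)·15 + 1 = 586

By the generalised pigeonhole principle, to guarantee some box contains ≥ r objects we need more than (r − 1) · k objects total. Threshold: n = (r − 1) · k + 1. With r = 40 and k = 15: n = 39 · 15 + 1 = 585 + 1 = 586. For n = 585 = 39 · 15, we can put exactly 39 objects in every box, avoiding 40 in any single one — so 586 is tight.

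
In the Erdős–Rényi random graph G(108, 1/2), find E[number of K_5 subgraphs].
E[# K_5] = C(108, 5) · (1/2)^C(5, 2) = 111469176 / 2^10 = 13933647/128 = 108856.6171875

For each 5-subset S of vertices (there are C(108, 5) = 111469176 such S), let X_S = 1 if S induces a K_5 (all C(5, 2) = 10 edges present). Then P(X_S = 1) = (1/2)^10 = 1/1024. By linearity of expectation, E[# K_5] = C(108, 5) · (1/2)^10 = 111469176 / 1024 = 13933647/128 = 108856.6171875.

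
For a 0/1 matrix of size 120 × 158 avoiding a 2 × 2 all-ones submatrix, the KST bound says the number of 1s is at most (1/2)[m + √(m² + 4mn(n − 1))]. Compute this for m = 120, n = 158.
z(120, 158; 2, 2) ≤ (1/2)[120 + √(120² + 4·120·158·157)] = (1/2)[120 + √11921280] = 1786.3603

Kővári–Sós–Turán: let r_1, ..., r_120 be the row sums and z = Σ r_i the total number of 1s. Each pair of columns can share at most one row with both entries 1 (else a 2×2 all-ones block appears), so Σ_i C(r_i, 2) ≤ C(158, 2) = 12403. By convexity Σ_i C(r_i, 2) ≥ 120·C(z/120, 2) = z(z − 120)/(2·120), giving z² − 120z − 120·158·157 ≤ 0 and hence z ≤ (1/2)[120 + √(14400 + 4·2976720)] = (1/2)[120 + √11921280] ≈ (1/2)(120 + 3452.7207) = 1786.3603.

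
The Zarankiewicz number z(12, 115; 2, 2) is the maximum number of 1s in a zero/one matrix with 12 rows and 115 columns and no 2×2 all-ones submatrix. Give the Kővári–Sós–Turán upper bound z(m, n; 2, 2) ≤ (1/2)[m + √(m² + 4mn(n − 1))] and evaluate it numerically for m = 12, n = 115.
z(12, 115; 2, 2) ≤ (1/2)[12 + √(12² + 4·12·115·114)] = (1/2)[12 + √629424] = 402.6812

Kővári–Sós–Turán: let r_1, ..., r_12 be the row sums and z = Σ r_i the total number of 1s. Each pair of columns can share at most one row with both entries 1 (else a 2×2 all-ones block appears), so Σ_i C(r_i, 2) ≤ C(115, 2) = 6555. By convexity Σ_i C(r_i, 2) ≥ 12·C(z/12, 2) = z(z − 12)/(2·12), giving z² − 12z − 12·115·114 ≤ 0 and hence z ≤ (1/2)[12 + √(144 + 4·157320)] = (1/2)[12 + √629424] ≈ (1/2)(12 + 793.3625) = 402.6812.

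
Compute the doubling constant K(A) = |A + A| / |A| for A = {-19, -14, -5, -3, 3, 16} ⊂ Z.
K = |A + A| / |A| = 21/6 = 7/2

Enumerate A + A = {a + b : a, b ∈ A}. With |A| = 6, there are |A|^2 = 36 ordered sum pairs; collecting distinct values, A + A = {-38, -33, -28, -24, -22, -19, -17, -16, -11, -10, -8, -6, -3, -2, 0, 2, 6, 11, 13, 19, 32}, so |A + A| = 21. Thus K = 21/6 = 7/2. For comparison, the minimum possible |A + A| over all 6-element sets is 2·6 − 1 = 11 (so min K = 11/6), attained only by arithmetic progressions.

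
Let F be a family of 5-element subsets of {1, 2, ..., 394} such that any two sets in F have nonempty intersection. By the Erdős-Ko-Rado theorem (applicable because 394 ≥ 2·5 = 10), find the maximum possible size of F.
max |F| = C(393, 4) = 978833310

Erdős-Ko-Rado (1961): when n ≥ 2k, max |F| = C(n−1, k−1). The bound is attained by the star {A : i ∈ A} for any fixed i ∈ [n]. Here C(394−1, 5−1) = C(393, 4) = 978833310.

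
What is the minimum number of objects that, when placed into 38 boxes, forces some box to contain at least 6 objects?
n = (6 − 1)·38 + 1 = 191

By the generalised pigeonhole principle, to guarantee some box contains ≥ r objects we need more than (r − 1) · k objects total. Threshold: n = (r − 1) · k + 1. With r = 6 and k = 38: n = 5 · 38 + 1 = 190 + 1 = 191. For n = 190 = 5 · 38, we can put exactly 5 objects in every box, avoiding 6 in any single one — so 191 is tight.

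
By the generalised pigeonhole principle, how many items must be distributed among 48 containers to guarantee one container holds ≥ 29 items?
n = (29 − 1)·48 + 1 = 1345

By the generalised pigeonhole principle, to guarantee some box contains ≥ r objects we need more than (r − 1) · k objects total. Threshold: n = (r − 1) · k + 1. With r = 29 and k = 48: n = 28 · 48 + 1 = 1344 + 1 = 1345. For n = 1344 = 28 · 48, we can put exactly 28 objects in every box, avoiding 29 in any single one — so 1345 is tight.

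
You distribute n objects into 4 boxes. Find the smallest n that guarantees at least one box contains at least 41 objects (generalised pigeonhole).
n = (41 − 1)·4 + 1 = 161

By the generalised pigeonhole principle, to guarantee some box contains ≥ r objects we need more than (r − 1) · k objects total. Threshold: n = (r − 1) · k + 1. With r = 41 and k = 4: n = 40 · 4 + 1 = 160 + 1 = 161. For n = 160 = 40 · 4, we can put exactly 40 objects in every box, avoiding 41 in any single one — so 161 is tight.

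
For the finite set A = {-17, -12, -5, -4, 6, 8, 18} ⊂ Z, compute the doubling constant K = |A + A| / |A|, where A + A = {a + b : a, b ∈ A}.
K = |A + A| / |A| = 25/7

Enumerate A + A = {a + b : a, b ∈ A}. With |A| = 7, there are |A|^2 = 49 ordered sum pairs; collecting distinct values, A + A = {-34, -29, -24, -22, -21, -17, -16, -11, -10, -9, -8, -6, -4, 1, 2, 3, 4, 6, 12, 13, 14, 16, 24, 26, 36}, so |A + A| = 25. Thus K = 25/7. For comparison, the minimum possible |A + A| over all 7-element sets is 2·7 − 1 = 13 (so min K = 13/7), attained only by arithmetic progressions.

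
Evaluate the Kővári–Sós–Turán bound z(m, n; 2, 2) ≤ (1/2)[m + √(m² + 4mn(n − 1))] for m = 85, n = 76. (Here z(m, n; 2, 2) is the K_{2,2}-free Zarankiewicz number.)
z(85, 76; 2, 2) ≤ (1/2)[85 + √(85² + 4·85·76·75)] = (1/2)[85 + √1945225] = 739.8566

Kővári–Sós–Turán: let r_1, ..., r_85 be the row sums and z = Σ r_i the total number of 1s. Each pair of columns can share at most one row with both entries 1 (else a 2×2 all-ones block appears), so Σ_i C(r_i, 2) ≤ C(76, 2) = 2850. By convexity Σ_i C(r_i, 2) ≥ 85·C(z/85, 2) = z(z − 85)/(2·85), giving z² − 85z − 85·76·75 ≤ 0 and hence z ≤ (1/2)[85 + √(7225 + 4·484500)] = (1/2)[85 + √1945225] ≈ (1/2)(85 + 1394.7132) = 739.8566.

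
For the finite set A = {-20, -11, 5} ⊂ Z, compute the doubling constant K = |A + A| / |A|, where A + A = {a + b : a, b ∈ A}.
K = |A + A| / |A| = 6/3 = 2

Enumerate A + A = {a + b : a, b ∈ A}. With |A| = 3, there are |A|^2 = 9 ordered sum pairs; collecting distinct values, A + A = {-40, -31, -22, -15, -6, 10}, so |A + A| = 6. Thus K = 6/3 = 2. For comparison, the minimum possible |A + A| over all 3-element sets is 2·3 − 1 = 5 (so min K = 5/3), attained only by arithmetic progressions.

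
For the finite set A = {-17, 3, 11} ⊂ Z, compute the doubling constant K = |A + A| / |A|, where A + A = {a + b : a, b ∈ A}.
K = |A + A| / |A| = 6/3 = 2

Enumerate A + A = {a + b : a, b ∈ A}. With |A| = 3, there are |A|^2 = 9 ordered sum pairs; collecting distinct values, A + A = {-34, -14, -6, 6, 14, 22}, so |A + A| = 6. Thus K = 6/3 = 2. For comparison, the minimum possible |A + A| over all 3-element sets is 2·3 − 1 = 5 (so min K = 5/3), attained only by arithmetic progressions.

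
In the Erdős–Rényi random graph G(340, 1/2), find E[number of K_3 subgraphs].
E[# K_3] = C(340, 3) · (1/2)^C(3, 2) = 6492980 / 2^3 = 1623245/2 = 811622.5

For each 3-subset S of vertices (there are C(340, 3) = 6492980 such S), let X_S = 1 if S induces a K_3 (all C(3, 2) = 3 edges present). Then P(X_S = 1) = (1/2)^3 = 1/8. By linearity of expectation, E[# K_3] = C(340, 3) · (1/2)^3 = 6492980 / 8 = 1623245/2 = 811622.5.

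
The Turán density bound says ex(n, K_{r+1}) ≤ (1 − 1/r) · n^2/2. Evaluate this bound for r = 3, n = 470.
Turán density bound = (2/3) · 470^2/2 = 220900/3 ≈ 73633.3333

Turán's theorem: ex(n, K_{r+1}) is achieved by the complete r-partite Turán graph T(n, r) with parts as balanced as possible, and is at most (1 − 1/r) · n^2/2. For r = 3, n = 470: the density bound is (2/3) · 220900/2 = 220900/3 ≈ 73633.3333. The integer-valued extremum is e(T(470, 3)) = 73633, which is strictly less than the density bound 220900/3 since 3 ∤ 470 (the parts of T(470, 3) cannot all be equal).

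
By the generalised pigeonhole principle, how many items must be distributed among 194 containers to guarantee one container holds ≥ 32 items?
n = (32 − 1)·194 + 1 = 6015

By the generalised pigeonhole principle, to guarantee some box contains ≥ r objects we need more than (r − 1) · k objects total. Threshold: n = (r − 1) · k + 1. With r = 32 and k = 194: n = 31 · 194 + 1 = 6014 + 1 = 6015. For n = 6014 = 31 · 194, we can put exactly 31 objects in every box, avoiding 32 in any single one — so 6015 is tight.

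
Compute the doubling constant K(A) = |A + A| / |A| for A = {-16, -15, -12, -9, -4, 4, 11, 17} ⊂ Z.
K = |A + A| / |A| = 31/8

Enumerate A + A = {a + b : a, b ∈ A}. With |A| = 8, there are |A|^2 = 64 ordered sum pairs; collecting distinct values, A + A = {-32, -31, -30, -28, -27, -25, -24, -21, -20, -19, -18, -16, -13, -12, -11, -8, -5, -4, -1, 0, 1, 2, 5, 7, 8, 13, 15, 21, 22, 28, 34}, so |A + A| = 31. Thus K = 31/8. For comparison, the minimum possible |A + A| over all 8-element sets is 2·8 − 1 = 15 (so min K = 15/8), attained only by arithmetic progressions.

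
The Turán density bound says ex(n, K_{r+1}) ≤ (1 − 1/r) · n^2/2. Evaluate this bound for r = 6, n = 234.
Turán density bound = (5/6) · 234^2/2 = 22815

Turán's theorem: ex(n, K_{r+1}) is achieved by the complete r-partite Turán graph T(n, r) with parts as balanced as possible, and is at most (1 − 1/r) · n^2/2. For r = 6, n = 234: the density bound is (5/6) · 54756/2 = 22815. Since 6 ∣ 234, the Turán graph T(234, 6) has parts of equal size 39, and its edge count e(T(234, 6)) = 22815 attains the density bound exactly.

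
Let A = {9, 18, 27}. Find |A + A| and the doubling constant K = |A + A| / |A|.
K = |A + A| / |A| = 5/3

Enumerate A + A = {a + b : a, b ∈ A}. With |A| = 3, there are |A|^2 = 9 ordered sum pairs; collecting distinct values, A + A = {18, 27, 36, 45, 54}, so |A + A| = 5. Thus K = 5/3. Here |A + A| = 2|A| − 1 = 5, the minimum possible — so K = 5/3 is minimal, which holds iff A is an arithmetic progression.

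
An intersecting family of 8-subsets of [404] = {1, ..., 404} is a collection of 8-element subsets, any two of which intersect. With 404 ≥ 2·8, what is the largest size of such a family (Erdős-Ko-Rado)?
max |F| = C(403, 7) = 325050921257140

The Erdős-Ko-Rado theorem states: for n ≥ 2k, an intersecting family of k-subsets of an n-element set has size at most C(n − 1, k − 1), with equality for 'star' families {A ⊆ [n] : |A| = k, i ∈ A} (fix an element i). For n = 404, k = 8: C(403, 7) = 325050921257140.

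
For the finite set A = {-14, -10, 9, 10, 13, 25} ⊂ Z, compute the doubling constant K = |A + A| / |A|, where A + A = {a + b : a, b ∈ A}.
K = |A + A| / |A| = 20/6 = 10/3

Enumerate A + A = {a + b : a, b ∈ A}. With |A| = 6, there are |A|^2 = 36 ordered sum pairs; collecting distinct values, A + A = {-28, -24, -20, -5, -4, -1, 0, 3, 11, 15, 18, 19, 20, 22, 23, 26, 34, 35, 38, 50}, so |A + A| = 20. Thus K = 20/6 = 10/3. For comparison, the minimum possible |A + A| over all 6-element sets is 2·6 − 1 = 11 (so min K = 11/6), attained only by arithmetic progressions.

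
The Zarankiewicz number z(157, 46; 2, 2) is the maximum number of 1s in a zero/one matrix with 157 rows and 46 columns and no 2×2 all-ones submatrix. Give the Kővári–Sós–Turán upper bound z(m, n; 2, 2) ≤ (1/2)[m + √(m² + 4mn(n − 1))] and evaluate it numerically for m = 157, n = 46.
z(157, 46; 2, 2) ≤ (1/2)[157 + √(157² + 4·157·46·45)] = (1/2)[157 + √1324609] = 653.9583

Kővári–Sós–Turán: let r_1, ..., r_157 be the row sums and z = Σ r_i the total number of 1s. Each pair of columns can share at most one row with both entries 1 (else a 2×2 all-ones block appears), so Σ_i C(r_i, 2) ≤ C(46, 2) = 1035. By convexity Σ_i C(r_i, 2) ≥ 157·C(z/157, 2) = z(z − 157)/(2·157), giving z² − 157z − 157·46·45 ≤ 0 and hence z ≤ (1/2)[157 + √(24649 + 4·324990)] = (1/2)[157 + √1324609] ≈ (1/2)(157 + 1150.9166) = 653.9583.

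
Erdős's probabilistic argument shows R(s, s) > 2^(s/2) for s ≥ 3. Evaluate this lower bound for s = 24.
2^(24/2) = 4096; so R(24, 24) > 4096

Colour each edge of K_n uniformly at random with red/blue. The expected number of monochromatic K_24 is C(n, 24) · 2 · 2^(−C(24,2)). If C(n, 24) · 2^(1 − C(24,2)) < 1, then with positive probability no monochromatic K_24 exists, so R(24, 24) > n. The standard estimate C(n, 24) ≤ n^24/24! shows this inequality holds whenever n ≤ 2^(24/2) (since 24! · 2^(C(24,2) − 1) > 2^(24^2/2) ≥ n^24). Hence R(24, 24) > 2^(24/2) = 4096.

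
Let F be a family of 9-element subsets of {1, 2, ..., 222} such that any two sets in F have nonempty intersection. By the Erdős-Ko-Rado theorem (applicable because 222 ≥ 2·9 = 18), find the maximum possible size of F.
max |F| = C(221, 8) = 124154011875465

The Erdős-Ko-Rado theorem states: for n ≥ 2k, an intersecting family of k-subsets of an n-element set has size at most C(n − 1, k − 1), with equality for 'star' families {A ⊆ [n] : |A| = k, i ∈ A} (fix an element i). For n = 222, k = 9: C(221, 8) = 124154011875465.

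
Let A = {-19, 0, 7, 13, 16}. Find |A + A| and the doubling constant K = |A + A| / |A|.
K = |A + A| / |A| = 15/5 = 3

Enumerate A + A = {a + b : a, b ∈ A}. With |A| = 5, there are |A|^2 = 25 ordered sum pairs; collecting distinct values, A + A = {-38, -19, -12, -6, -3, 0, 7, 13, 14, 16, 20, 23, 26, 29, 32}, so |A + A| = 15. Thus K = 15/5 = 3. For comparison, the minimum possible |A + A| over all 5-element sets is 2·5 − 1 = 9 (so min K = 9/5), attained only by arithmetic progressions.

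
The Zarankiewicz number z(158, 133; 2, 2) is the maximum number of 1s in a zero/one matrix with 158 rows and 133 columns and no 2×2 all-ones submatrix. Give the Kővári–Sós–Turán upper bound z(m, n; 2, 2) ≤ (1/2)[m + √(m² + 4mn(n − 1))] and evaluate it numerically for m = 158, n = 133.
z(158, 133; 2, 2) ≤ (1/2)[158 + √(158² + 4·158·133·132)] = (1/2)[158 + √11120356] = 1746.3599

Kővári–Sós–Turán: let r_1, ..., r_158 be the row sums and z = Σ r_i the total number of 1s. Each pair of columns can share at most one row with both entries 1 (else a 2×2 all-ones block appears), so Σ_i C(r_i, 2) ≤ C(133, 2) = 8778. By convexity Σ_i C(r_i, 2) ≥ 158·C(z/158, 2) = z(z − 158)/(2·158), giving z² − 158z − 158·133·132 ≤ 0 and hence z ≤ (1/2)[158 + √(24964 + 4·2773848)] = (1/2)[158 + √11120356] ≈ (1/2)(158 + 3334.7198) = 1746.3599.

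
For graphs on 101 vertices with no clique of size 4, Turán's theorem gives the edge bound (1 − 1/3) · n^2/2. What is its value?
Turán density bound = (2/3) · 101^2/2 = 10201/3 ≈ 3400.3333

Turán's theorem: ex(n, K_{r+1}) is achieved by the complete r-partite Turán graph T(n, r) with parts as balanced as possible, and is at most (1 − 1/r) · n^2/2. For r = 3, n = 101: the density bound is (2/3) · 10201/2 = 10201/3 ≈ 3400.3333. The integer-valued extremum is e(T(101, 3)) = 3400, which is strictly less than the density bound 10201/3 since 3 ∤ 101 (the parts of T(101, 3) cannot all be equal).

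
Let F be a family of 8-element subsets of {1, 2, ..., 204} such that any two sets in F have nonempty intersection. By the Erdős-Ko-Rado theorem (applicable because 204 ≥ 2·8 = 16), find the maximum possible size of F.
max |F| = C(203, 7) = 2538793728570

Erdős-Ko-Rado (1961): when n ≥ 2k, max |F| = C(n−1, k−1). The bound is attained by the star {A : i ∈ A} for any fixed i ∈ [n]. Here C(204−1, 8−1) = C(203, 7) = 2538793728570.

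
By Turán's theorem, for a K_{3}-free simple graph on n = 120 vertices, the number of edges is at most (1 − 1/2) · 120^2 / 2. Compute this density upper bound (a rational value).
Turán density bound = (1/2) · 120^2/2 = 3600

Turán's theorem: ex(n, K_{r+1}) is achieved by the complete r-partite Turán graph T(n, r) with parts as balanced as possible, and is at most (1 − 1/r) · n^2/2. For r = 2, n = 120: the density bound is (1/2) · 14400/2 = 3600. Since 2 ∣ 120, the Turán graph T(120, 2) has parts of equal size 60, and its edge count e(T(120, 2)) = 3600 attains the density bound exactly.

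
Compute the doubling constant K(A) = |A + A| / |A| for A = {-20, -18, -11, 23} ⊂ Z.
K = |A + A| / |A| = 10/4 = 5/2

Enumerate A + A = {a + b : a, b ∈ A}. With |A| = 4, there are |A|^2 = 16 ordered sum pairs; collecting distinct values, A + A = {-40, -38, -36, -31, -29, -22, 3, 5, 12, 46}, so |A + A| = 10. Thus K = 10/4 = 5/2. For comparison, the minimum possible |A + A| over all 4-element sets is 2·4 − 1 = 7 (so min K = 7/4), attained only by arithmetic progressions.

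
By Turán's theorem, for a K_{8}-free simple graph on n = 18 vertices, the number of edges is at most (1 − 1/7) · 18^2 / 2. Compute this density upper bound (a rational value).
Turán density bound = (6/7) · 18^2/2 = 972/7 ≈ 138.8571

Turán's theorem: ex(n, K_{r+1}) is achieved by the complete r-partite Turán graph T(n, r) with parts as balanced as possible, and is at most (1 − 1/r) · n^2/2. For r = 7, n = 18: the density bound is (6/7) · 324/2 = 972/7 ≈ 138.8571. The integer-valued extremum is e(T(18, 7)) = 138, which is strictly less than the density bound 972/7 since 7 ∤ 18 (the parts of T(18, 7) cannot all be equal).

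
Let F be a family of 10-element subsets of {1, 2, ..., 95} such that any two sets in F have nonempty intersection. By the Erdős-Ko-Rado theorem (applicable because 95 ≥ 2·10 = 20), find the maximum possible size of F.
max |F| = C(94, 9) = 1063677275518

Erdős-Ko-Rado (1961): when n ≥ 2k, max |F| = C(n−1, k−1). The bound is attained by the star {A : i ∈ A} for any fixed i ∈ [n]. Here C(95−1, 10−1) = C(94, 9) = 1063677275518.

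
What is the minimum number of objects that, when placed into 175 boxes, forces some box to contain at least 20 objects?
n = (20 − 1)·175 + 1 = 3326

By the generalised pigeonhole principle, to guarantee some box contains ≥ r objects we need more than (r − 1) · k objects total. Threshold: n = (r − 1) · k + 1. With r = 20 and k = 175: n = 19 · 175 + 1 = 3325 + 1 = 3326. For n = 3325 = 19 · 175, we can put exactly 19 objects in every box, avoiding 20 in any single one — so 3326 is tight.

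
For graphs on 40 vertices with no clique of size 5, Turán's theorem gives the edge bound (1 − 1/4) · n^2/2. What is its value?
Turán density bound = (3/4) · 40^2/2 = 600

Turán's theorem: ex(n, K_{r+1}) is achieved by the complete r-partite Turán graph T(n, r) with parts as balanced as possible, and is at most (1 − 1/r) · n^2/2. For r = 4, n = 40: the density bound is (3/4) · 1600/2 = 600. Since 4 ∣ 40, the Turán graph T(40, 4) has parts of equal size 10, and its edge count e(T(40, 4)) = 600 attains the density bound exactly.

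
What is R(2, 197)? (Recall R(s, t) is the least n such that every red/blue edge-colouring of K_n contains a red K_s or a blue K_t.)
R(2, 197) = 197

R(2, k) = k for all k ≥ 2: in a 2-colouring of K_k, either some edge is red (a red K_2) or all edges are blue (a blue K_k). And K_{196} coloured all-blue has no blue K_197, so R(2, 197) > 196. Hence R(2, 197) = 197.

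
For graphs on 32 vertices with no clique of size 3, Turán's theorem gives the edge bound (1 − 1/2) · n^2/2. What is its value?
Turán density bound = (1/2) · 32^2/2 = 256

Turán's theorem: ex(n, K_{r+1}) is achieved by the complete r-partite Turán graph T(n, r) with parts as balanced as possible, and is at most (1 − 1/r) · n^2/2. For r = 2, n = 32: the density bound is (1/2) · 1024/2 = 256. Since 2 ∣ 32, the Turán graph T(32, 2) has parts of equal size 16, and its edge count e(T(32, 2)) = 256 attains the density bound exactly.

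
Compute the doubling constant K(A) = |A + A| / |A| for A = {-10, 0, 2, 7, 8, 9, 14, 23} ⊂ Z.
K = |A + A| / |A| = 30/8 = 15/4

Enumerate A + A = {a + b : a, b ∈ A}. With |A| = 8, there are |A|^2 = 64 ordered sum pairs; collecting distinct values, A + A = {-20, -10, -8, -3, -2, -1, 0, 2, 4, 7, 8, 9, 10, 11, 13, 14, 15, 16, 17, 18, 21, 22, 23, 25, 28, 30, 31, 32, 37, 46}, so |A + A| = 30. Thus K = 30/8 = 15/4. For comparison, the minimum possible |A + A| over all 8-element sets is 2·8 − 1 = 15 (so min K = 15/8), attained only by arithmetic progressions.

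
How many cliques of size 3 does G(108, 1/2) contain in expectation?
E[# K_3] = C(108, 3) · (1/2)^C(3, 2) = 204156 / 2^3 = 51039/2 = 25519.5

For each 3-subset S of vertices (there are C(108, 3) = 204156 such S), let X_S = 1 if S induces a K_3 (all C(3, 2) = 3 edges present). Then P(X_S = 1) = (1/2)^3 = 1/8. By linearity of expectation, E[# K_3] = C(108, 3) · (1/2)^3 = 204156 / 8 = 51039/2 = 25519.5.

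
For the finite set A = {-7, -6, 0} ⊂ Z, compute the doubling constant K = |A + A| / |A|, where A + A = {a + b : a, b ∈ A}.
K = |A + A| / |A| = 6/3 = 2

Enumerate A + A = {a + b : a, b ∈ A}. With |A| = 3, there are |A|^2 = 9 ordered sum pairs; collecting distinct values, A + A = {-14, -13, -12, -7, -6, 0}, so |A + A| = 6. Thus K = 6/3 = 2. For comparison, the minimum possible |A + A| over all 3-element sets is 2·3 − 1 = 5 (so min K = 5/3), attained only by arithmetic progressions.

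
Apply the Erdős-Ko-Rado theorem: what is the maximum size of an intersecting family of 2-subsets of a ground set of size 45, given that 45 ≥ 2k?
max |F| = C(44, 1) = 44

Erdős-Ko-Rado (1961): when n ≥ 2k, max |F| = C(n−1, k−1). The bound is attained by the star {A : i ∈ A} for any fixed i ∈ [n]. Here C(45−1, 2−1) = C(44, 1) = 44.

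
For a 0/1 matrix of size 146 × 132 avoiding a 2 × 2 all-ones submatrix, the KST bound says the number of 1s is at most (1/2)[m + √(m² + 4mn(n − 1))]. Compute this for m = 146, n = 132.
z(146, 132; 2, 2) ≤ (1/2)[146 + √(146² + 4·146·132·131)] = (1/2)[146 + √10119844] = 1663.5851

Kővári–Sós–Turán: let r_1, ..., r_146 be the row sums and z = Σ r_i the total number of 1s. Each pair of columns can share at most one row with both entries 1 (else a 2×2 all-ones block appears), so Σ_i C(r_i, 2) ≤ C(132, 2) = 8646. By convexity Σ_i C(r_i, 2) ≥ 146·C(z/146, 2) = z(z − 146)/(2·146), giving z² − 146z − 146·132·131 ≤ 0 and hence z ≤ (1/2)[146 + √(21316 + 4·2524632)] = (1/2)[146 + √10119844] ≈ (1/2)(146 + 3181.1702) = 1663.5851.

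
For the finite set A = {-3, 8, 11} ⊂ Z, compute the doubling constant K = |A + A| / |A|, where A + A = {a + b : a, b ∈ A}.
K = |A + A| / |A| = 6/3 = 2

Enumerate A + A = {a + b : a, b ∈ A}. With |A| = 3, there are |A|^2 = 9 ordered sum pairs; collecting distinct values, A + A = {-6, 5, 8, 16, 19, 22}, so |A + A| = 6. Thus K = 6/3 = 2. For comparison, the minimum possible |A + A| over all 3-element sets is 2·3 − 1 = 5 (so min K = 5/3), attained only by arithmetic progressions.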